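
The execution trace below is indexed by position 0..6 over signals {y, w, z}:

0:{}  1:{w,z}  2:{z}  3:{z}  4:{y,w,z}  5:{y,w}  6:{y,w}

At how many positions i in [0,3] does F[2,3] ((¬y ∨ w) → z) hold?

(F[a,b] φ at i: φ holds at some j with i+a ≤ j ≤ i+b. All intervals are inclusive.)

3

Evaluate at each i in [0,3]:
  i=0: ✓ (witness j=2)
  i=1: ✓ (witness j=3)
  i=2: ✓ (witness j=4)
  i=3: ✗ (none in [5,6])
Positions where it holds: {0, 1, 2} → 3.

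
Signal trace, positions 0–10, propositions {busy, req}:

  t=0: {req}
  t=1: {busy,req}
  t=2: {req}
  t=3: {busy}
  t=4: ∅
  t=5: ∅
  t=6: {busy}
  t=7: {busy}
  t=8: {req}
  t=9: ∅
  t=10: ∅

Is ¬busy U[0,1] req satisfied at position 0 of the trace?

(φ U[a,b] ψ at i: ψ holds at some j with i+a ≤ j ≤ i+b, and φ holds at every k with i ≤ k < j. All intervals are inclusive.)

Yes

Need some j in [0,1] with req, and ¬busy at every k in [0,j-1].
  j=0: req holds; no prefix to check → satisfied.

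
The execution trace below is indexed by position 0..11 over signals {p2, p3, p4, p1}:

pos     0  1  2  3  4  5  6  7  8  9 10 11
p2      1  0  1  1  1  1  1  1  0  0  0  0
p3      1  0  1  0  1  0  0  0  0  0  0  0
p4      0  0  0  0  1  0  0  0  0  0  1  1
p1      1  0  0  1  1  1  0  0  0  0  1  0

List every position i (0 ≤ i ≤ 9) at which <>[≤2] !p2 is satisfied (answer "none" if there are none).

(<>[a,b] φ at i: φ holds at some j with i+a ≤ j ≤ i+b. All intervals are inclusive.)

0, 1, 6, 7, 8, 9

Evaluate at each i in [0,9]:
  i=0: ✓ (witness j=1)
  i=1: ✓ (witness j=1)
  i=2: ✗ (none in [2,4])
  i=3: ✗ (none in [3,5])
  i=4: ✗ (none in [4,6])
  i=5: ✗ (none in [5,7])
  i=6: ✓ (witness j=8)
  i=7: ✓ (witness j=8)
  i=8: ✓ (witness j=8)
  i=9: ✓ (witness j=9)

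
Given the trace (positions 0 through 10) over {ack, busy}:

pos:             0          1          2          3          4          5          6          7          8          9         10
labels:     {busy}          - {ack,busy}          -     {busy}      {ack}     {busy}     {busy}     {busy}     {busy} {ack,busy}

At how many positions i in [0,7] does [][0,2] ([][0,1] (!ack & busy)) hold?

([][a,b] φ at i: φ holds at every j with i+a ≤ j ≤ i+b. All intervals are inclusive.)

1

Evaluate at each i in [0,7]:
  i=0: ✗ (fails at j=0)
  i=1: ✗ (fails at j=1)
  i=2: ✗ (fails at j=2)
  i=3: ✗ (fails at j=3)
  i=4: ✗ (fails at j=4)
  i=5: ✗ (fails at j=5)
  i=6: ✓ (all of [6,8])
  i=7: ✗ (fails at j=9)
Positions where it holds: {6} → 1.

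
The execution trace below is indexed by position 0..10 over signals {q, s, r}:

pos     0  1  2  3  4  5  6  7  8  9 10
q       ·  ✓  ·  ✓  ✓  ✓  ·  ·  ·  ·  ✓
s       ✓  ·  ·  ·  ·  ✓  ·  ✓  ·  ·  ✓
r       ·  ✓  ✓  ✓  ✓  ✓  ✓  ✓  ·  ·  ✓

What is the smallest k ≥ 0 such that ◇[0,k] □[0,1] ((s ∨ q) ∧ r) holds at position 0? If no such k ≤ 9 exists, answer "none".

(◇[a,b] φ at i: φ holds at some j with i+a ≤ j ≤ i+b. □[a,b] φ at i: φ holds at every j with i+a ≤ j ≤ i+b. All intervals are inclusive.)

3

Scan j = 0,1,… for □[0,1] ((s ∨ q) ∧ r):
  j=0: fails
  j=1: fails
  j=2: fails
  j=3: holds
First hit at j=3, so smallest k = 3-0 = 3.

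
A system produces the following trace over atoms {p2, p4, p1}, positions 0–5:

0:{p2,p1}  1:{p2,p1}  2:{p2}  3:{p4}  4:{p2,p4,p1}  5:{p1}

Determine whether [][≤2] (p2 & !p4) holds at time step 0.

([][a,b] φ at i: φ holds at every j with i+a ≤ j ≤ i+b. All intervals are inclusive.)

Check (p2 & !p4) at every j in [0,2]:
  j=0: true
  j=1: true
  j=2: true
All positions satisfy it → formula holds.

Yes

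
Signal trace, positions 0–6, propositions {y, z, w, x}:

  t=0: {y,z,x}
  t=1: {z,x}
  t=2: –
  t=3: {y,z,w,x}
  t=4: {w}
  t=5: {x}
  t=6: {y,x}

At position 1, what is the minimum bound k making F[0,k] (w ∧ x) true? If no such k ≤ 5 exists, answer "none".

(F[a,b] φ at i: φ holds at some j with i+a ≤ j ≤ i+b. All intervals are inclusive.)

2

Scan j = 1,2,… for (w ∧ x):
  j=1: fails
  j=2: fails
  j=3: holds
First hit at j=3, so smallest k = 3-1 = 2.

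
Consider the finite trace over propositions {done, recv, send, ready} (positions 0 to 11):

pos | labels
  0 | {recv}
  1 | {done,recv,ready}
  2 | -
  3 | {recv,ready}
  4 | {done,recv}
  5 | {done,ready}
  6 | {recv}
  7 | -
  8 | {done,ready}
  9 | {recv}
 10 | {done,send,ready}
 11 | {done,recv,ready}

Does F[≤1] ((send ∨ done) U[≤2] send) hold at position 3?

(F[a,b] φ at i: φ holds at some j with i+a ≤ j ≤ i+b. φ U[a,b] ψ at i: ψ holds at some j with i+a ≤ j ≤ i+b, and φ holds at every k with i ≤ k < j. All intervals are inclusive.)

Check ((send ∨ done) U[≤2] send) at each j in [3,4]:
  j=3: fails
  j=4: fails
No position in the window satisfies it → formula fails.

No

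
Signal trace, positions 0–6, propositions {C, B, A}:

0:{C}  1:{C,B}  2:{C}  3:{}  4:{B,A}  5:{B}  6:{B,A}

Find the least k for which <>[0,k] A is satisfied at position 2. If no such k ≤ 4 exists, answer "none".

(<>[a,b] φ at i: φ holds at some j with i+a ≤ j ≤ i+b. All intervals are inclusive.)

2

Scan j = 2,3,… for A:
  j=2: fails
  j=3: fails
  j=4: holds
First hit at j=4, so smallest k = 4-2 = 2.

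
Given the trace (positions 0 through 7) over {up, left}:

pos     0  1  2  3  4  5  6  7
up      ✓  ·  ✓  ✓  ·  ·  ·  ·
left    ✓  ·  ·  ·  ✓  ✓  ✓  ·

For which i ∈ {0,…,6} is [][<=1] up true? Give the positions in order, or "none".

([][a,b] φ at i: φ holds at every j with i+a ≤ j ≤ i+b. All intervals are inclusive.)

2

Evaluate at each i in [0,6]:
  i=0: ✗ (fails at j=1)
  i=1: ✗ (fails at j=1)
  i=2: ✓ (all of [2,3])
  i=3: ✗ (fails at j=4)
  i=4: ✗ (fails at j=4)
  i=5: ✗ (fails at j=5)
  i=6: ✗ (fails at j=6)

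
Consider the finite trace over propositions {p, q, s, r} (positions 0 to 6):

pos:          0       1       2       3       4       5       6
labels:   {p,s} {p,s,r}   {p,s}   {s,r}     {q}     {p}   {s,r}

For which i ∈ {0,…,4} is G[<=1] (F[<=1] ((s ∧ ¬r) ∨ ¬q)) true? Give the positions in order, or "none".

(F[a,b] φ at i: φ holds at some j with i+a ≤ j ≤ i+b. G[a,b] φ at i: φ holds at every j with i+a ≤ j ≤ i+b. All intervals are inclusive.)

Evaluate at each i in [0,4]:
  i=0: ✓ (all of [0,1])
  i=1: ✓ (all of [1,2])
  i=2: ✓ (all of [2,3])
  i=3: ✓ (all of [3,4])
  i=4: ✓ (all of [4,5])

0, 1, 2, 3, 4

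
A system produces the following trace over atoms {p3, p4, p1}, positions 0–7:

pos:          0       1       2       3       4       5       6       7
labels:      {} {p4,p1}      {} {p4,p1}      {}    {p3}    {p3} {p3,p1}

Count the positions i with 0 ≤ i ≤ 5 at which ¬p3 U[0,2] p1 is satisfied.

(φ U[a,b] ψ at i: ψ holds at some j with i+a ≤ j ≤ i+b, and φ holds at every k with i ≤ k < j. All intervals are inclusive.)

Evaluate at each i in [0,5]:
  i=0: ✓ (rhs at j=1; lhs holds on [0,0])
  i=1: ✓ (rhs at j=1)
  i=2: ✓ (rhs at j=3; lhs holds on [2,2])
  i=3: ✓ (rhs at j=3)
  i=4: ✗ (no rhs in [4,6])
  i=5: ✗ (lhs fails at k=5 before rhs at j=7)
Positions where it holds: {0, 1, 2, 3} → 4.

4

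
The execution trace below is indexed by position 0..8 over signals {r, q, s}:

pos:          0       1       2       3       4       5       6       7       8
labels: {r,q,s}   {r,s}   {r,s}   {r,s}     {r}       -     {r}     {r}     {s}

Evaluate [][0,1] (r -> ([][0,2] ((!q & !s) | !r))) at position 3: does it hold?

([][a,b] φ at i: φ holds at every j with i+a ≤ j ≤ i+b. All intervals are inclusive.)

No

Check (r -> ([][0,2] ((!q & !s) | !r))) at every j in [3,4]:
  j=3: antecedent true; consequent fails at 3 → ✗
  j=4: antecedent true; consequent holds on [4,6] → ✓
Fails at j=3 → formula fails.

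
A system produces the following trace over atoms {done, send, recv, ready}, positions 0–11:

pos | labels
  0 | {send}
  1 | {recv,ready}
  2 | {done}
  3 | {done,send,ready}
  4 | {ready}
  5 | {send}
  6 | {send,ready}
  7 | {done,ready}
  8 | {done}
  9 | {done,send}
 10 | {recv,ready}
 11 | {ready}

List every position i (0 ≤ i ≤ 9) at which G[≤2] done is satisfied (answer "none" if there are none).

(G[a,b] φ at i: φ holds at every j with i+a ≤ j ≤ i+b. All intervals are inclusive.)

Evaluate at each i in [0,9]:
  i=0: ✗ (fails at j=0)
  i=1: ✗ (fails at j=1)
  i=2: ✗ (fails at j=4)
  i=3: ✗ (fails at j=4)
  i=4: ✗ (fails at j=4)
  i=5: ✗ (fails at j=5)
  i=6: ✗ (fails at j=6)
  i=7: ✓ (all of [7,9])
  i=8: ✗ (fails at j=10)
  i=9: ✗ (fails at j=10)

7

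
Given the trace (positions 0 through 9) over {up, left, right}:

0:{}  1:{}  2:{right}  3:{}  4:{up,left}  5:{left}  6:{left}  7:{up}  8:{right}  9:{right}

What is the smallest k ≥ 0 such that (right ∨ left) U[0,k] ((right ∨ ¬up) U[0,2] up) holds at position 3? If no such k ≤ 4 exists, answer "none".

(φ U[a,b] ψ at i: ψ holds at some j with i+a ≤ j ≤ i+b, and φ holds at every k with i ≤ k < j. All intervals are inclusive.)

0

Need earliest j ≥ 3 with ((right ∨ ¬up) U[0,2] up), and (right ∨ left) at every k in [3,j-1].
  j=3: rhs holds (empty prefix). k = 0.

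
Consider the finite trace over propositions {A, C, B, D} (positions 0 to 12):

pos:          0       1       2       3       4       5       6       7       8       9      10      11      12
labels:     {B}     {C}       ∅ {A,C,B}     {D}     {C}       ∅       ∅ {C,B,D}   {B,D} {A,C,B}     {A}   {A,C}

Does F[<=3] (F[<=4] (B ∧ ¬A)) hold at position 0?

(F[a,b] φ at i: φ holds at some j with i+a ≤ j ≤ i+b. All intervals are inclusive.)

Check F[<=4] (B ∧ ¬A) at each j in [0,3]:
  j=0: holds (witness at 0)
  j=1: fails (none in [1,5])
  j=2: fails (none in [2,6])
  j=3: fails (none in [3,7])
Found at j=0 → formula holds.

Yes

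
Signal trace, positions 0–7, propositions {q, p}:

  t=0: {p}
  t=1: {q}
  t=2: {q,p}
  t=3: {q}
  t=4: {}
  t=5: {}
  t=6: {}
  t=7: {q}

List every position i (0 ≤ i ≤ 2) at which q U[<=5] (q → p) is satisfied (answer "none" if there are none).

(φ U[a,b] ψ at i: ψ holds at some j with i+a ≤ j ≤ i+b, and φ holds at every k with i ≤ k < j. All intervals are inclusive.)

Evaluate at each i in [0,2]:
  i=0: ✓ (rhs at j=0)
  i=1: ✓ (rhs at j=2; lhs holds on [1,1])
  i=2: ✓ (rhs at j=2)

0, 1, 2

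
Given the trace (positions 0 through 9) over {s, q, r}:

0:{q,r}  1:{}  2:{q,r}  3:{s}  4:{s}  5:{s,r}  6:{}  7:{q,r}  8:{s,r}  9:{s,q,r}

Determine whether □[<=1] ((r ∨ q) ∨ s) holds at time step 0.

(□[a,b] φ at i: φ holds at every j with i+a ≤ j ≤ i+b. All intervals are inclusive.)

Check ((r ∨ q) ∨ s) at every j in [0,1]:
  j=0: true
  j=1: false
Fails at j=1 → formula fails.

Does not hold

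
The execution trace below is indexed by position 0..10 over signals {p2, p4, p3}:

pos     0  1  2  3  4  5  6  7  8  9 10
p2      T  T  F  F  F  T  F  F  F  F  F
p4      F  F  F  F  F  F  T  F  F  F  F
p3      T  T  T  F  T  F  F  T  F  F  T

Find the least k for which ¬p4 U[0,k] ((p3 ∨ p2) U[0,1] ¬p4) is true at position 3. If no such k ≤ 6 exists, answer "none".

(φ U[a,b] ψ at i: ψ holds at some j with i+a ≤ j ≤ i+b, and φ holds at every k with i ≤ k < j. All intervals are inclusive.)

0

Need earliest j ≥ 3 with ((p3 ∨ p2) U[0,1] ¬p4), and ¬p4 at every k in [3,j-1].
  j=3: rhs holds (empty prefix). k = 0.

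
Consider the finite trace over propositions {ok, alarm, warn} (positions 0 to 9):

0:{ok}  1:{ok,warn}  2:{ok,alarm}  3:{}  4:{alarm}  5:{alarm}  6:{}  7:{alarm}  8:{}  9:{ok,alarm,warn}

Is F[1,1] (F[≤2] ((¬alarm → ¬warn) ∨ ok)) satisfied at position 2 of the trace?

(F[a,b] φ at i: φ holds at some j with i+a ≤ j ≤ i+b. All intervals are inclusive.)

Yes

Check F[≤2] ((¬alarm → ¬warn) ∨ ok) at each j in [3,3]:
  j=3: holds (witness at 3)
Found at j=3 → formula holds.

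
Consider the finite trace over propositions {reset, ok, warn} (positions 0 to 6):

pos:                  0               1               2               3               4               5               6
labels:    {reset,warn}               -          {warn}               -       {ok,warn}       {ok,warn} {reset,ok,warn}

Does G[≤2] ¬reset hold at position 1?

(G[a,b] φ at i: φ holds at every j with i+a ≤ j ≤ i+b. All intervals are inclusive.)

Yes

Check ¬reset at every j in [1,3]:
  j=1: true
  j=2: true
  j=3: true
All positions satisfy it → formula holds.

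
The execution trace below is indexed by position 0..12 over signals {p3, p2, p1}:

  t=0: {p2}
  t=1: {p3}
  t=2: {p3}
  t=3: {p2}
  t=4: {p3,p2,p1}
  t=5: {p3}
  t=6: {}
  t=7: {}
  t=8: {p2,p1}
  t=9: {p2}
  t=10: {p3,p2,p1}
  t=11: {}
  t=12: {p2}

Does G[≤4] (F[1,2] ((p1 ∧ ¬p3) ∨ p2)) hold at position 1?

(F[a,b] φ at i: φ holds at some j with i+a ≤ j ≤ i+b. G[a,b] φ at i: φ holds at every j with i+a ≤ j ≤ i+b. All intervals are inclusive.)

Check F[1,2] ((p1 ∧ ¬p3) ∨ p2) at every j in [1,5]:
  j=1: holds (witness at 3)
  j=2: holds (witness at 3)
  j=3: holds (witness at 4)
  j=4: fails (none in [5,6])
  j=5: fails (none in [6,7])
Fails at j=4 → formula fails.

False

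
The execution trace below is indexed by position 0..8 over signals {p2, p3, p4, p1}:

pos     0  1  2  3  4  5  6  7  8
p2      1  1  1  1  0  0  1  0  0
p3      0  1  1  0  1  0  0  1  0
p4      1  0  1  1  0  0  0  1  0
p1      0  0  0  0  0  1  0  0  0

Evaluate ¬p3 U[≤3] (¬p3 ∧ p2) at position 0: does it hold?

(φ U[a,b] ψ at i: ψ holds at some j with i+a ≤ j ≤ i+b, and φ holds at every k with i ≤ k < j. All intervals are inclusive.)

Yes

Need some j in [0,3] with (¬p3 ∧ p2), and ¬p3 at every k in [0,j-1].
  j=0: (¬p3 ∧ p2) holds; no prefix to check → satisfied.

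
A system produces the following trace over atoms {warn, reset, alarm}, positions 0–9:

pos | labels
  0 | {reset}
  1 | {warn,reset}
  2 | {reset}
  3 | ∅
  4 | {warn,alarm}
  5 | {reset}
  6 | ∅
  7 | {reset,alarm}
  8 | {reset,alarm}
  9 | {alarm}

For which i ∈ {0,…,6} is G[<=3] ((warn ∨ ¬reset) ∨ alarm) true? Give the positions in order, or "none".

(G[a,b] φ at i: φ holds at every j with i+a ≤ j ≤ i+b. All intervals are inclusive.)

6

Evaluate at each i in [0,6]:
  i=0: ✗ (fails at j=0)
  i=1: ✗ (fails at j=2)
  i=2: ✗ (fails at j=2)
  i=3: ✗ (fails at j=5)
  i=4: ✗ (fails at j=5)
  i=5: ✗ (fails at j=5)
  i=6: ✓ (all of [6,9])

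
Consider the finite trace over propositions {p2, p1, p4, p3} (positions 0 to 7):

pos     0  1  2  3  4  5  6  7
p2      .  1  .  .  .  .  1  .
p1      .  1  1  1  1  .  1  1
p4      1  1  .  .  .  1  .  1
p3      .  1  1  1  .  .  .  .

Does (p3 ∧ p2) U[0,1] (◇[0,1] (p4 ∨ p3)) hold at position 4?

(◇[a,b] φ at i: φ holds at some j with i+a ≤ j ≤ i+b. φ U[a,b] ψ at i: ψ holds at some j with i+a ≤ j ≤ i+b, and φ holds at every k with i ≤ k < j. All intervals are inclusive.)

Holds

Need some j in [4,5] with ◇[0,1] (p4 ∨ p3), and (p3 ∧ p2) at every k in [4,j-1].
  j=4: ◇[0,1] (p4 ∨ p3) holds; no prefix to check → satisfied.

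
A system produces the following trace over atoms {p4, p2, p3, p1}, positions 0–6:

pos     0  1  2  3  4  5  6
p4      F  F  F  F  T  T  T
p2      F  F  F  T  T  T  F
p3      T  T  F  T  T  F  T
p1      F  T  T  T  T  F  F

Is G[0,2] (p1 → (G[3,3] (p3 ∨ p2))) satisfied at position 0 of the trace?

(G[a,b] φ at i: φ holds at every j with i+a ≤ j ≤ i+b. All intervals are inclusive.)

Check (p1 → (G[3,3] (p3 ∨ p2))) at every j in [0,2]:
  j=0: antecedent false → ✓
  j=1: antecedent true; consequent holds on [4,4] → ✓
  j=2: antecedent true; consequent holds on [5,5] → ✓
All positions satisfy it → formula holds.

True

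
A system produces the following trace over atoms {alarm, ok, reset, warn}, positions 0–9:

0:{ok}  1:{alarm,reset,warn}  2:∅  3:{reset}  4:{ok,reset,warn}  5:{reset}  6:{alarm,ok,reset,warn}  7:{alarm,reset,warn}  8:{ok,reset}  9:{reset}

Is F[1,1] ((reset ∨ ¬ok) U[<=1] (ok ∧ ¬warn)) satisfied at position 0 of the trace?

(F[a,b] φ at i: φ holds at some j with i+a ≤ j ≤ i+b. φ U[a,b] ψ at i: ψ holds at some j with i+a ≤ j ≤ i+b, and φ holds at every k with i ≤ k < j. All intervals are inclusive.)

False

Check ((reset ∨ ¬ok) U[<=1] (ok ∧ ¬warn)) at each j in [1,1]:
  j=1: fails
No position in the window satisfies it → formula fails.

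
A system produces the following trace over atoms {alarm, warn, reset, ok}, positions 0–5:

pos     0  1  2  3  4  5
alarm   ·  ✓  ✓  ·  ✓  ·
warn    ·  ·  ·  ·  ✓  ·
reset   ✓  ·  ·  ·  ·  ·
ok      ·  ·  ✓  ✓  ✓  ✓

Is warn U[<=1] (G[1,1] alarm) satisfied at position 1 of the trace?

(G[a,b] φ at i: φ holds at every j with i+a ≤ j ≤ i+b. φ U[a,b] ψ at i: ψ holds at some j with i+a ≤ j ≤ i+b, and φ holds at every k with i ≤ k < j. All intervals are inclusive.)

Need some j in [1,2] with G[1,1] alarm, and warn at every k in [1,j-1].
  j=1: G[1,1] alarm holds; no prefix to check → satisfied.

Yes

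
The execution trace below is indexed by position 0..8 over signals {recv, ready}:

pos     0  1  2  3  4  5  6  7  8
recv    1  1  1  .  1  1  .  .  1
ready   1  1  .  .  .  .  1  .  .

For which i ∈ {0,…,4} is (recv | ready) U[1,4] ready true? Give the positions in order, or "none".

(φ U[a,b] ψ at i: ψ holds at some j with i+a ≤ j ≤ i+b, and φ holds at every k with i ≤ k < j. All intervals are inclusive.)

0, 4

Evaluate at each i in [0,4]:
  i=0: ✓ (rhs at j=1; lhs holds on [0,0])
  i=1: ✗ (no rhs in [2,5])
  i=2: ✗ (lhs fails at k=3 before rhs at j=6)
  i=3: ✗ (lhs fails at k=3 before rhs at j=6)
  i=4: ✓ (rhs at j=6; lhs holds on [4,5])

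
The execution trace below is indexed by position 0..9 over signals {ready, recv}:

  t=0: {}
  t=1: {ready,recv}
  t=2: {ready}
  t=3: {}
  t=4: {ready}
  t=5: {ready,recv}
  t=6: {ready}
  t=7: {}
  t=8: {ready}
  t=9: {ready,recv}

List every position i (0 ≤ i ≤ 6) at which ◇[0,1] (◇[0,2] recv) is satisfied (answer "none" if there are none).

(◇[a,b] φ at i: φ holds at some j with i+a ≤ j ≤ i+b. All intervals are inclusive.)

Evaluate at each i in [0,6]:
  i=0: ✓ (witness j=0)
  i=1: ✓ (witness j=1)
  i=2: ✓ (witness j=3)
  i=3: ✓ (witness j=3)
  i=4: ✓ (witness j=4)
  i=5: ✓ (witness j=5)
  i=6: ✓ (witness j=7)

0, 1, 2, 3, 4, 5, 6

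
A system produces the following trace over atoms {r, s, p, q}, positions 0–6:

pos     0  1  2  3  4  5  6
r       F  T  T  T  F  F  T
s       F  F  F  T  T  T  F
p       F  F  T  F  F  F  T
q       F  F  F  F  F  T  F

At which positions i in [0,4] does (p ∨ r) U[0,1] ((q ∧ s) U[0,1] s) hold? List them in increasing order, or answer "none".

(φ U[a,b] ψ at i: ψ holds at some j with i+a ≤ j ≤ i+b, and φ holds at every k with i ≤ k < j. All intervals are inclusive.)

2, 3, 4

Evaluate at each i in [0,4]:
  i=0: ✗ (no rhs in [0,1])
  i=1: ✗ (no rhs in [1,2])
  i=2: ✓ (rhs at j=3; lhs holds on [2,2])
  i=3: ✓ (rhs at j=3)
  i=4: ✓ (rhs at j=4)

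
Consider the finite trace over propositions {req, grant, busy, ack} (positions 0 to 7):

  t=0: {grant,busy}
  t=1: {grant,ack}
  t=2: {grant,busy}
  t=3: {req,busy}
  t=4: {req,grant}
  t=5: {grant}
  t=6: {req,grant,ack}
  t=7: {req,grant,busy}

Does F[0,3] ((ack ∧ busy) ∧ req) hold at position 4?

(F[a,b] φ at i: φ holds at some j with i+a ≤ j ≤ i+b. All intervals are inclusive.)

Check ((ack ∧ busy) ∧ req) at each j in [4,7]:
  j=4: false
  j=5: false
  j=6: false
  j=7: false
No position in the window satisfies it → formula fails.

False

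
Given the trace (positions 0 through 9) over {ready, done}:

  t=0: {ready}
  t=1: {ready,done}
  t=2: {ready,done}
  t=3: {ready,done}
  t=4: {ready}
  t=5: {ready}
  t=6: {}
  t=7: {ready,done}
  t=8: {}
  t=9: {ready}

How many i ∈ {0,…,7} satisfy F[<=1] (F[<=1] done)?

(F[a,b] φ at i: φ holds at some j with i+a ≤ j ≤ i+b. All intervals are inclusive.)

Evaluate at each i in [0,7]:
  i=0: ✓ (witness j=0)
  i=1: ✓ (witness j=1)
  i=2: ✓ (witness j=2)
  i=3: ✓ (witness j=3)
  i=4: ✗ (none in [4,5])
  i=5: ✓ (witness j=6)
  i=6: ✓ (witness j=6)
  i=7: ✓ (witness j=7)
Positions where it holds: {0, 1, 2, 3, 5, 6, 7} → 7.

7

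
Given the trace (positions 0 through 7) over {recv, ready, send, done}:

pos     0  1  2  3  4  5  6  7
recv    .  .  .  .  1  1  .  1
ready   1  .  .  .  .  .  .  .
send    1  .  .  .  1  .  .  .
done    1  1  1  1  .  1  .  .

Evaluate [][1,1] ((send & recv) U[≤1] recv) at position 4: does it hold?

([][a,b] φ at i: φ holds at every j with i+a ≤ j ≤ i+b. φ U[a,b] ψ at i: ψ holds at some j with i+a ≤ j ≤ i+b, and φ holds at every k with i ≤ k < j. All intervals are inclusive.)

True

Check ((send & recv) U[≤1] recv) at every j in [5,5]:
  j=5: holds
All positions satisfy it → formula holds.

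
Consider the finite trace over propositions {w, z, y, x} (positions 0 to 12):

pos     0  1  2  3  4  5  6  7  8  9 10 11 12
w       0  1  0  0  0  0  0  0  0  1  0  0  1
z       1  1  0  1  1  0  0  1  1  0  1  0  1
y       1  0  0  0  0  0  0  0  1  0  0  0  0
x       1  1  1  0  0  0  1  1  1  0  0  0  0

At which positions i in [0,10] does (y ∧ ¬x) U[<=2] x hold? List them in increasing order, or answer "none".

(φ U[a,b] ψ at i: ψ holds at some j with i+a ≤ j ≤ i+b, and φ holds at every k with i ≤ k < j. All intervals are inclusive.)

Evaluate at each i in [0,10]:
  i=0: ✓ (rhs at j=0)
  i=1: ✓ (rhs at j=1)
  i=2: ✓ (rhs at j=2)
  i=3: ✗ (no rhs in [3,5])
  i=4: ✗ (lhs fails at k=4 before rhs at j=6)
  i=5: ✗ (lhs fails at k=5 before rhs at j=6)
  i=6: ✓ (rhs at j=6)
  i=7: ✓ (rhs at j=7)
  i=8: ✓ (rhs at j=8)
  i=9: ✗ (no rhs in [9,11])
  i=10: ✗ (no rhs in [10,12])

0, 1, 2, 6, 7, 8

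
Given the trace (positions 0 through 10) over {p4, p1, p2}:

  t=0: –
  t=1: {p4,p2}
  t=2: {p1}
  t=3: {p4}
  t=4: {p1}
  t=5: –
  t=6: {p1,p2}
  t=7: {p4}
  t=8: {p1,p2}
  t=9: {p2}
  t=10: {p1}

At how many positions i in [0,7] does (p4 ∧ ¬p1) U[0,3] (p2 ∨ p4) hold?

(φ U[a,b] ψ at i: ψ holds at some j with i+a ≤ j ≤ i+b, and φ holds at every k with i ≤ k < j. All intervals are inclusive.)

Evaluate at each i in [0,7]:
  i=0: ✗ (lhs fails at k=0 before rhs at j=1)
  i=1: ✓ (rhs at j=1)
  i=2: ✗ (lhs fails at k=2 before rhs at j=3)
  i=3: ✓ (rhs at j=3)
  i=4: ✗ (lhs fails at k=4 before rhs at j=6)
  i=5: ✗ (lhs fails at k=5 before rhs at j=6)
  i=6: ✓ (rhs at j=6)
  i=7: ✓ (rhs at j=7)
Positions where it holds: {1, 3, 6, 7} → 4.

4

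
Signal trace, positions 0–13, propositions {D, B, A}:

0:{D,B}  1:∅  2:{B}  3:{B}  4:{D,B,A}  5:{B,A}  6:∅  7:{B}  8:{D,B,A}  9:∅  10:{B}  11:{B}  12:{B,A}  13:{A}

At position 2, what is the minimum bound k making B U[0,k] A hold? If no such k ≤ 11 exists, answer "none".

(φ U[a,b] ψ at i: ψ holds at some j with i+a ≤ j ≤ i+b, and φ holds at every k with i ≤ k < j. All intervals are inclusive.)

Need earliest j ≥ 2 with A, and B at every k in [2,j-1].
  j=2: rhs fails.
  j=3: rhs fails.
  j=4: rhs holds; lhs holds on [2,3]. k = 2.

2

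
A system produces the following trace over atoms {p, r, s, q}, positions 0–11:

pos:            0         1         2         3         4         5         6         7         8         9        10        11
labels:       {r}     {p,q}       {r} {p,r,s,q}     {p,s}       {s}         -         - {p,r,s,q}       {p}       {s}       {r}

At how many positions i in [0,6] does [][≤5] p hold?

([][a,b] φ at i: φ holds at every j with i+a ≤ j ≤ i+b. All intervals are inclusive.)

0

Evaluate at each i in [0,6]:
  i=0: ✗ (fails at j=0)
  i=1: ✗ (fails at j=2)
  i=2: ✗ (fails at j=2)
  i=3: ✗ (fails at j=5)
  i=4: ✗ (fails at j=5)
  i=5: ✗ (fails at j=5)
  i=6: ✗ (fails at j=6)
Positions where it holds: {} → 0.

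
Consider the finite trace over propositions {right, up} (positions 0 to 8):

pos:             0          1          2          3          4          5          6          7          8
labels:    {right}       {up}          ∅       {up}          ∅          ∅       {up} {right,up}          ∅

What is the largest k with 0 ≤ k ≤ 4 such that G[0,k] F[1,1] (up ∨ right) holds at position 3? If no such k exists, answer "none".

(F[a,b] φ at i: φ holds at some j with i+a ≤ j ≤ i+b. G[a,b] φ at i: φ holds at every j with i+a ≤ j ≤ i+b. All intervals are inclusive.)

none

F[1,1] (up ∨ right) must hold from j=3 onward; find where it first fails.
  j=3: fails → no k works.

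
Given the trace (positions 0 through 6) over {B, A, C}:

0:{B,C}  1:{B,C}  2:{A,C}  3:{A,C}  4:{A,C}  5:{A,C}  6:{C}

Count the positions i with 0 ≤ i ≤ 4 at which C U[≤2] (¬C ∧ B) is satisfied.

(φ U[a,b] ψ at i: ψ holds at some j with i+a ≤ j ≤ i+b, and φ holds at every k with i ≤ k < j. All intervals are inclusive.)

0

Evaluate at each i in [0,4]:
  i=0: ✗ (no rhs in [0,2])
  i=1: ✗ (no rhs in [1,3])
  i=2: ✗ (no rhs in [2,4])
  i=3: ✗ (no rhs in [3,5])
  i=4: ✗ (no rhs in [4,6])
Positions where it holds: {} → 0.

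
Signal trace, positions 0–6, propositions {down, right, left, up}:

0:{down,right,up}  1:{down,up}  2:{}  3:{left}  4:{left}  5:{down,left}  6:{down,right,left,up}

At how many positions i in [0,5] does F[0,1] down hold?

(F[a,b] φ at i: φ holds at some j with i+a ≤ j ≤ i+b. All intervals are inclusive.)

4

Evaluate at each i in [0,5]:
  i=0: ✓ (witness j=0)
  i=1: ✓ (witness j=1)
  i=2: ✗ (none in [2,3])
  i=3: ✗ (none in [3,4])
  i=4: ✓ (witness j=5)
  i=5: ✓ (witness j=5)
Positions where it holds: {0, 1, 4, 5} → 4.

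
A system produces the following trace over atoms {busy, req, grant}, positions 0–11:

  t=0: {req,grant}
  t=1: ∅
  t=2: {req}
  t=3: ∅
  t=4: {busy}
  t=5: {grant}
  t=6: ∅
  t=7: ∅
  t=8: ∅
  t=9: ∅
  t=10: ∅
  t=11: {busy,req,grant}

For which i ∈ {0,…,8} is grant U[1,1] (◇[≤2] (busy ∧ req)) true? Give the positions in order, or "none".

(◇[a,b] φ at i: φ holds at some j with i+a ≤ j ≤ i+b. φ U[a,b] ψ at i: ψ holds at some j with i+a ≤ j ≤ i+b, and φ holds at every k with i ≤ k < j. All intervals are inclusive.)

Evaluate at each i in [0,8]:
  i=0: ✗ (no rhs in [1,1])
  i=1: ✗ (no rhs in [2,2])
  i=2: ✗ (no rhs in [3,3])
  i=3: ✗ (no rhs in [4,4])
  i=4: ✗ (no rhs in [5,5])
  i=5: ✗ (no rhs in [6,6])
  i=6: ✗ (no rhs in [7,7])
  i=7: ✗ (no rhs in [8,8])
  i=8: ✗ (lhs fails at k=8 before rhs at j=9)

none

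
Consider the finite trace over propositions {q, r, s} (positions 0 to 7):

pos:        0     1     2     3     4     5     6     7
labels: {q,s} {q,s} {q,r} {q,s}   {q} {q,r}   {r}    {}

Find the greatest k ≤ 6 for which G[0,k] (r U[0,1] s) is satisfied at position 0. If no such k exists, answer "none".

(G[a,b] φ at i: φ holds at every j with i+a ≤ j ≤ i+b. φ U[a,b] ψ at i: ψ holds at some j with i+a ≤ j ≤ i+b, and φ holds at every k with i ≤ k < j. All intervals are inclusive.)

(r U[0,1] s) must hold from j=0 onward; find where it first fails.
  j=0: holds
  j=1: holds
  j=2: holds
  j=3: holds
  j=4: fails
Holds on [0,3], so largest k = 3.

3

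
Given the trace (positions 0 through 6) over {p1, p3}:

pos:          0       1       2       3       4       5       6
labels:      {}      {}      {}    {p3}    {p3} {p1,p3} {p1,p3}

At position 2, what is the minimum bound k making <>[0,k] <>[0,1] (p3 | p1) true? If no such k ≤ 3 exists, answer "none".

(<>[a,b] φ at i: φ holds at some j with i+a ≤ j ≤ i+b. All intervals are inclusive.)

Scan j = 2,3,… for <>[0,1] (p3 | p1):
  j=2: holds
First hit at j=2, so smallest k = 2-2 = 0.

0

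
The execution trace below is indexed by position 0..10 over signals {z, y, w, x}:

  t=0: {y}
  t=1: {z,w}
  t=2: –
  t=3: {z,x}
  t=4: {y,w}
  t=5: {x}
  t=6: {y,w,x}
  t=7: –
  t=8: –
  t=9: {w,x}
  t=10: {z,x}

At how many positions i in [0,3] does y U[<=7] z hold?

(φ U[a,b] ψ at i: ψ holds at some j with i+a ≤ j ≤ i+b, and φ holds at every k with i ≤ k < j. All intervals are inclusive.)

3

Evaluate at each i in [0,3]:
  i=0: ✓ (rhs at j=1; lhs holds on [0,0])
  i=1: ✓ (rhs at j=1)
  i=2: ✗ (lhs fails at k=2 before rhs at j=3)
  i=3: ✓ (rhs at j=3)
Positions where it holds: {0, 1, 3} → 3.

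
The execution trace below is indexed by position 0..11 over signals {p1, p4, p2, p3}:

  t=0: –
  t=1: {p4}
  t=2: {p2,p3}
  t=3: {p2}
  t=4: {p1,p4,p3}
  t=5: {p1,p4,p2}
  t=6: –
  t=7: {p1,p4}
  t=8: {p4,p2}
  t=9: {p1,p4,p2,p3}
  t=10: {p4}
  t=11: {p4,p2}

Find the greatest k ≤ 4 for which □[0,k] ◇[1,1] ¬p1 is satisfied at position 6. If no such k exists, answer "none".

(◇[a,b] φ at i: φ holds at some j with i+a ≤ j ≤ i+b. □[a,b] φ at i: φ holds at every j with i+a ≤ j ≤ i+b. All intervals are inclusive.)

none

◇[1,1] ¬p1 must hold from j=6 onward; find where it first fails.
  j=6: fails → no k works.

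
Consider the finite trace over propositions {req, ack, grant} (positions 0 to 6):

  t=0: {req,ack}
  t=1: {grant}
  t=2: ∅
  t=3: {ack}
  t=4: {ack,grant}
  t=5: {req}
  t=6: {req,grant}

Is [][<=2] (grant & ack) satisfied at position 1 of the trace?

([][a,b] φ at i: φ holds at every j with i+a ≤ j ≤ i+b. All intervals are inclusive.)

Does not hold

Check (grant & ack) at every j in [1,3]:
  j=1: false
  j=2: false
  j=3: false
Fails at j=1 → formula fails.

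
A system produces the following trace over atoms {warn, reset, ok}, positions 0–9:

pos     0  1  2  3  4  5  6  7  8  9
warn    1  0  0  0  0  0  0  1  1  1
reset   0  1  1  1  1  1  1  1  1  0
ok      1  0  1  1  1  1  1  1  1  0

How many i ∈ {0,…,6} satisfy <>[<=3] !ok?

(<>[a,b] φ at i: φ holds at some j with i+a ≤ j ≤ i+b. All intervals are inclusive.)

3

Evaluate at each i in [0,6]:
  i=0: ✓ (witness j=1)
  i=1: ✓ (witness j=1)
  i=2: ✗ (none in [2,5])
  i=3: ✗ (none in [3,6])
  i=4: ✗ (none in [4,7])
  i=5: ✗ (none in [5,8])
  i=6: ✓ (witness j=9)
Positions where it holds: {0, 1, 6} → 3.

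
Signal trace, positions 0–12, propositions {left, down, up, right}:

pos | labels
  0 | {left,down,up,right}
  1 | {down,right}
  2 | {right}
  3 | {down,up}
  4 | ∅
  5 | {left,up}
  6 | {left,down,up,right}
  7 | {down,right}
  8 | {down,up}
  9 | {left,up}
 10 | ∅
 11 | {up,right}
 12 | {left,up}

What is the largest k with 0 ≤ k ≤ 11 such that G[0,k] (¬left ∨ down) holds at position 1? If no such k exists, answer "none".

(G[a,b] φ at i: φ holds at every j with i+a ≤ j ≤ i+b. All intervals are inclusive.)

(¬left ∨ down) must hold from j=1 onward; find where it first fails.
  j=1: holds
  j=2: holds
  j=3: holds
  j=4: holds
  j=5: fails
Holds on [1,4], so largest k = 3.

3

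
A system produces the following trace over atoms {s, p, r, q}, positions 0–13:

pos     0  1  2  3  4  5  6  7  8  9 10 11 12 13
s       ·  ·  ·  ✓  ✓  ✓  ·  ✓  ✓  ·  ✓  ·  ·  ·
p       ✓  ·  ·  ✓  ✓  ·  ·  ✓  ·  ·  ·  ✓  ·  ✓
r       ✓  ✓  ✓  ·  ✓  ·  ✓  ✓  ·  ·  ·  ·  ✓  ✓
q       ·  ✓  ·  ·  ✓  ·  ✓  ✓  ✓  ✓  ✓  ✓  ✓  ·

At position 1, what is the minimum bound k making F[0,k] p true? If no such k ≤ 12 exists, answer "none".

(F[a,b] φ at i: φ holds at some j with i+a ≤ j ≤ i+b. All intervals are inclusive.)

2

Scan j = 1,2,… for p:
  j=1: fails
  j=2: fails
  j=3: holds
First hit at j=3, so smallest k = 3-1 = 2.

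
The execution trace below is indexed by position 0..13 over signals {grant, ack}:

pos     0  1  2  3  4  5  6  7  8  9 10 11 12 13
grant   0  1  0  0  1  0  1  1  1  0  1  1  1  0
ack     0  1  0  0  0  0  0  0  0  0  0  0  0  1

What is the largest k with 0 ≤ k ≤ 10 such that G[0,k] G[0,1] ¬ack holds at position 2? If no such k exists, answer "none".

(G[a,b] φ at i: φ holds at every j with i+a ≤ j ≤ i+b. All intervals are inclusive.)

9

G[0,1] ¬ack must hold from j=2 onward; find where it first fails.
  j=2: holds
  j=3: holds
  j=4: holds
  j=5: holds
  j=6: holds
  j=7: holds
  j=8: holds
  j=9: holds
  j=10: holds
  j=11: holds
  j=12: fails
Holds on [2,11], so largest k = 9.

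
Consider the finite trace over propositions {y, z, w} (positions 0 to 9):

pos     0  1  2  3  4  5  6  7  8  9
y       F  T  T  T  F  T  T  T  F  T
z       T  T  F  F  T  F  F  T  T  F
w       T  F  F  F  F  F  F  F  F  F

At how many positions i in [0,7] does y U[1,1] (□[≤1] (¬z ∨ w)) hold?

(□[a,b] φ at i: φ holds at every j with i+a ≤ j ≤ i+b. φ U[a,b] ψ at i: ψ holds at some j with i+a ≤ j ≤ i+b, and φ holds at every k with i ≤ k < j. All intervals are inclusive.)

Evaluate at each i in [0,7]:
  i=0: ✗ (no rhs in [1,1])
  i=1: ✓ (rhs at j=2; lhs holds on [1,1])
  i=2: ✗ (no rhs in [3,3])
  i=3: ✗ (no rhs in [4,4])
  i=4: ✗ (lhs fails at k=4 before rhs at j=5)
  i=5: ✗ (no rhs in [6,6])
  i=6: ✗ (no rhs in [7,7])
  i=7: ✗ (no rhs in [8,8])
Positions where it holds: {1} → 1.

1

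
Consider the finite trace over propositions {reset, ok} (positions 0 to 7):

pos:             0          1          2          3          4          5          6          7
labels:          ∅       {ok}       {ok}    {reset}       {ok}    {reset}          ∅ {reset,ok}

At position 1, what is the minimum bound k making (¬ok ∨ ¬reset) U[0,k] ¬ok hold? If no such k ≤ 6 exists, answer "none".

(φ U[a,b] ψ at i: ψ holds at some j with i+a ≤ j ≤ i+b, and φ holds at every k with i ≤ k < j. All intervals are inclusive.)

2

Need earliest j ≥ 1 with ¬ok, and (¬ok ∨ ¬reset) at every k in [1,j-1].
  j=1: rhs fails.
  j=2: rhs fails.
  j=3: rhs holds; lhs holds on [1,2]. k = 2.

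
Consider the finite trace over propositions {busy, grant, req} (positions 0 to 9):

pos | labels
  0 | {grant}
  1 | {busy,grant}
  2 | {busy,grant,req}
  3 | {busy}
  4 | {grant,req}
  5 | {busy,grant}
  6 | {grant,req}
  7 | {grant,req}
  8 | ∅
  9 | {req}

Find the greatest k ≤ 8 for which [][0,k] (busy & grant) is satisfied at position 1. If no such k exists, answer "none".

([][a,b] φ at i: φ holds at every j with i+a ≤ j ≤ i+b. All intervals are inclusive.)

(busy & grant) must hold from j=1 onward; find where it first fails.
  j=1: holds
  j=2: holds
  j=3: fails
Holds on [1,2], so largest k = 1.

1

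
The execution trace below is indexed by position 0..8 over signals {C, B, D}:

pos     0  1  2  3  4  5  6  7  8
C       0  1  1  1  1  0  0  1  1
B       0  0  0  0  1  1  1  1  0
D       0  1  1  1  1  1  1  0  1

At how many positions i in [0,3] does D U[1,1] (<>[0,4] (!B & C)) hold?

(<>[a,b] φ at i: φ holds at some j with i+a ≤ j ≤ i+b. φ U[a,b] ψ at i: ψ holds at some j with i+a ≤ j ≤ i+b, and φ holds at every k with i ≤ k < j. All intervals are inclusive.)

3

Evaluate at each i in [0,3]:
  i=0: ✗ (lhs fails at k=0 before rhs at j=1)
  i=1: ✓ (rhs at j=2; lhs holds on [1,1])
  i=2: ✓ (rhs at j=3; lhs holds on [2,2])
  i=3: ✓ (rhs at j=4; lhs holds on [3,3])
Positions where it holds: {1, 2, 3} → 3.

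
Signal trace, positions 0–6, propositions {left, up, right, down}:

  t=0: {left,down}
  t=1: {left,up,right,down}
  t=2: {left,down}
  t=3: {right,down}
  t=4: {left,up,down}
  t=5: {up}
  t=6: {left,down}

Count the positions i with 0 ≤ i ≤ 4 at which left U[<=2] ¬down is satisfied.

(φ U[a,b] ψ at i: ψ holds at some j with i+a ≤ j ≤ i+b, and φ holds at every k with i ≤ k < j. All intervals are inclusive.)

1

Evaluate at each i in [0,4]:
  i=0: ✗ (no rhs in [0,2])
  i=1: ✗ (no rhs in [1,3])
  i=2: ✗ (no rhs in [2,4])
  i=3: ✗ (lhs fails at k=3 before rhs at j=5)
  i=4: ✓ (rhs at j=5; lhs holds on [4,4])
Positions where it holds: {4} → 1.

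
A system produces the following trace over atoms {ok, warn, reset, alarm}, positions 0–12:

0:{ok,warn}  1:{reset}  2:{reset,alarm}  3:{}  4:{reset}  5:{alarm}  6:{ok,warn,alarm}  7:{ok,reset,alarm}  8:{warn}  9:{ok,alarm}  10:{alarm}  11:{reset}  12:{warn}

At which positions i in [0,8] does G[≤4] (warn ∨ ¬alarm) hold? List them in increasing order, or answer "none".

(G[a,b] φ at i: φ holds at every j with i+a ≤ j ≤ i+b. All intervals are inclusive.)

Evaluate at each i in [0,8]:
  i=0: ✗ (fails at j=2)
  i=1: ✗ (fails at j=2)
  i=2: ✗ (fails at j=2)
  i=3: ✗ (fails at j=5)
  i=4: ✗ (fails at j=5)
  i=5: ✗ (fails at j=5)
  i=6: ✗ (fails at j=7)
  i=7: ✗ (fails at j=7)
  i=8: ✗ (fails at j=9)

none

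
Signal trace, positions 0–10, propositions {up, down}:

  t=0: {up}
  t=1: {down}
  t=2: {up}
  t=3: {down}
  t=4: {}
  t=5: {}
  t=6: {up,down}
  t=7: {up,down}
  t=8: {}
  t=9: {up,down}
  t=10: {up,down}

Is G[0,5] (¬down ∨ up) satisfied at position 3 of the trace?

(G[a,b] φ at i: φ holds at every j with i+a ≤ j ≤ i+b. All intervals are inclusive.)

Check (¬down ∨ up) at every j in [3,8]:
  j=3: false
  j=4: true
  j=5: true
  j=6: true
  j=7: true
  j=8: true
Fails at j=3 → formula fails.

False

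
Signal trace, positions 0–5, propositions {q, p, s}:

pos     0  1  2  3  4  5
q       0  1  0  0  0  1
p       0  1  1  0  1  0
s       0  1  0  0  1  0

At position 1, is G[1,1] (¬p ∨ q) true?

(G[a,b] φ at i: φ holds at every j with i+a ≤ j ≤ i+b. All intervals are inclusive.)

Check (¬p ∨ q) at every j in [2,2]:
  j=2: false
Fails at j=2 → formula fails.

No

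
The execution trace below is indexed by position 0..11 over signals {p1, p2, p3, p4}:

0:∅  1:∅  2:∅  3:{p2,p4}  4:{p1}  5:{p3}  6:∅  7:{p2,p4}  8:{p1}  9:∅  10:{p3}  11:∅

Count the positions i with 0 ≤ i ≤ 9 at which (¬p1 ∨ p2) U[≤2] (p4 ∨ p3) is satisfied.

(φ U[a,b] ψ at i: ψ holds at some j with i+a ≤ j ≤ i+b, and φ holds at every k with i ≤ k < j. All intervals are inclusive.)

Evaluate at each i in [0,9]:
  i=0: ✗ (no rhs in [0,2])
  i=1: ✓ (rhs at j=3; lhs holds on [1,2])
  i=2: ✓ (rhs at j=3; lhs holds on [2,2])
  i=3: ✓ (rhs at j=3)
  i=4: ✗ (lhs fails at k=4 before rhs at j=5)
  i=5: ✓ (rhs at j=5)
  i=6: ✓ (rhs at j=7; lhs holds on [6,6])
  i=7: ✓ (rhs at j=7)
  i=8: ✗ (lhs fails at k=8 before rhs at j=10)
  i=9: ✓ (rhs at j=10; lhs holds on [9,9])
Positions where it holds: {1, 2, 3, 5, 6, 7, 9} → 7.

7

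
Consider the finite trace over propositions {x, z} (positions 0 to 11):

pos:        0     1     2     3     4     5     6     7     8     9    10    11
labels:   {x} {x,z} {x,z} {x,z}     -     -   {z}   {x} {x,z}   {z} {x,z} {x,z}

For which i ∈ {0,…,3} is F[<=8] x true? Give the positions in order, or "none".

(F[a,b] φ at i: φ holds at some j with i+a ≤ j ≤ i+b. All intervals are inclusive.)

0, 1, 2, 3

Evaluate at each i in [0,3]:
  i=0: ✓ (witness j=0)
  i=1: ✓ (witness j=1)
  i=2: ✓ (witness j=2)
  i=3: ✓ (witness j=3)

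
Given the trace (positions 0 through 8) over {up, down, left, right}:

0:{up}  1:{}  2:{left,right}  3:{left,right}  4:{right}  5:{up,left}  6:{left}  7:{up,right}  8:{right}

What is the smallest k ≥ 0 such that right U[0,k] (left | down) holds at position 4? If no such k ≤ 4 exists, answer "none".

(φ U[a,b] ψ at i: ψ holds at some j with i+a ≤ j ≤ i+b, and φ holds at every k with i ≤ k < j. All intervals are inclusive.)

1

Need earliest j ≥ 4 with (left | down), and right at every k in [4,j-1].
  j=4: rhs fails.
  j=5: rhs holds; lhs holds on [4,4]. k = 1.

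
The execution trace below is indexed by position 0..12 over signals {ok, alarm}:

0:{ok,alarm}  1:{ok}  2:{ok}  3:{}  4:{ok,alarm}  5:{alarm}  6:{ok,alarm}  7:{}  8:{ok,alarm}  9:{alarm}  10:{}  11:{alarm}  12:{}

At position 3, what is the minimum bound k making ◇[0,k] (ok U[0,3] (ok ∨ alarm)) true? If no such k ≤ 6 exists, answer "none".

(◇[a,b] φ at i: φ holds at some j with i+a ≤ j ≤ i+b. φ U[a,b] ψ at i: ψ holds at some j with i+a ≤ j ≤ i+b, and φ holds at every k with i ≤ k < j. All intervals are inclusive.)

Scan j = 3,4,… for (ok U[0,3] (ok ∨ alarm)):
  j=3: fails
  j=4: holds
First hit at j=4, so smallest k = 4-3 = 1.

1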